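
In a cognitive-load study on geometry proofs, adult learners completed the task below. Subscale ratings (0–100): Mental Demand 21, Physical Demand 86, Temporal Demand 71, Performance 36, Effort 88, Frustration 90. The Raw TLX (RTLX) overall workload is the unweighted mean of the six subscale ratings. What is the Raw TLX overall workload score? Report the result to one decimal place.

Sum of ratings = 21 + 86 + 71 + 36 + 88 + 90 = 392.
RTLX = 392 / 6 = 65.3333 ≈ 65.3.

65.3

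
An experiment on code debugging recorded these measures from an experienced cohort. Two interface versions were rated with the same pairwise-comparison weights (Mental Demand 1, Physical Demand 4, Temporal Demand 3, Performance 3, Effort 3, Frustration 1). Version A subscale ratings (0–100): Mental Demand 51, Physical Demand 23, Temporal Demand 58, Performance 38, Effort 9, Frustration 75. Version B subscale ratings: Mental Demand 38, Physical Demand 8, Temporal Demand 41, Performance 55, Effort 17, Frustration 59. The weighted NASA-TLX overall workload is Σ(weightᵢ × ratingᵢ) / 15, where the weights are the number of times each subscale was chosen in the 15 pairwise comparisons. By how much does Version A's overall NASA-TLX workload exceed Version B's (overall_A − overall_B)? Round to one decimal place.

4.3

Version A weighted sum = 1·51 + 4·23 + 3·58 + 3·38 + 3·9 + 1·75 = 51 + 92 + 174 + 114 + 27 + 75 = 533; overall_A = 533/15 = 35.5333.
Version B weighted sum = 1·38 + 4·8 + 3·41 + 3·55 + 3·17 + 1·59 = 38 + 32 + 123 + 165 + 51 + 59 = 468; overall_B = 468/15 = 31.2000.
Difference = 35.5333 − 31.2000 = 4.3333 ≈ 4.3.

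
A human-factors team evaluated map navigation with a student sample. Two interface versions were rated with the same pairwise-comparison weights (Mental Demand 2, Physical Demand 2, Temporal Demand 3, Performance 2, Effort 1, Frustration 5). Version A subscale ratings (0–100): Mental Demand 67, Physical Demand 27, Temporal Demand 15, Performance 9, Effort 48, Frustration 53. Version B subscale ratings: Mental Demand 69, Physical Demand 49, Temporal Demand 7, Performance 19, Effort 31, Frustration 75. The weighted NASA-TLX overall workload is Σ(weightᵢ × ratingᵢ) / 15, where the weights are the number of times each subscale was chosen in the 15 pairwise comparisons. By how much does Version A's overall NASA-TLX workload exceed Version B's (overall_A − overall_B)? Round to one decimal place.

-9.1

Version A weighted sum = 2·67 + 2·27 + 3·15 + 2·9 + 1·48 + 5·53 = 134 + 54 + 45 + 18 + 48 + 265 = 564; overall_A = 564/15 = 37.6000.
Version B weighted sum = 2·69 + 2·49 + 3·7 + 2·19 + 1·31 + 5·75 = 138 + 98 + 21 + 38 + 31 + 375 = 701; overall_B = 701/15 = 46.7333.
Difference = 37.6000 − 46.7333 = -9.1333 ≈ -9.1.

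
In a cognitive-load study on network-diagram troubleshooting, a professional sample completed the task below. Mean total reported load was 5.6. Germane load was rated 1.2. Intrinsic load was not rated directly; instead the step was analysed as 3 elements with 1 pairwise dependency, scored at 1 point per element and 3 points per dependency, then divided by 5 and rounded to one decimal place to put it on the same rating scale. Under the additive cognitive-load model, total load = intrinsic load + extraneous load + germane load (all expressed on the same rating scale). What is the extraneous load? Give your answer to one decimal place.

Intrinsic (element-interactivity): (3 × 1 + 1 × 3) / 5 = 6 / 5 = 1.2000 → 1.2.
extraneous load = total − intrinsic − germane
             = 5.6 − 1.2 − 1.2 = 3.2.

3.2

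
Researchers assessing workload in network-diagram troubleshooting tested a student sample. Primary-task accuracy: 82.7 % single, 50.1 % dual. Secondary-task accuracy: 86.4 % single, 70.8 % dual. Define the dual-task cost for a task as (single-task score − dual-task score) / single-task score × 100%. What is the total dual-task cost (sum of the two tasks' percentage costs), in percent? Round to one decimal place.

Primary cost = (82.7 − 50.1) / 82.7 × 100% = 39.4196%.
Secondary cost = (86.4 − 70.8) / 86.4 × 100% = 18.0556%.
Total = 39.4196% + 18.0556% = 57.4752% ≈ 57.5%.

57.5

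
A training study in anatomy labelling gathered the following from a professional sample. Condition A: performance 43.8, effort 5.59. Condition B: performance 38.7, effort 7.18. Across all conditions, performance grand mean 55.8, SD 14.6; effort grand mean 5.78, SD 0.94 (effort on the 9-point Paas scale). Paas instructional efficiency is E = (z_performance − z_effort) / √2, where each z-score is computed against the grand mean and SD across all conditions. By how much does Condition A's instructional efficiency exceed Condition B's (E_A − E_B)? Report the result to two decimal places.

1.44

Condition A: z_P = (43.8 − 55.8)/14.6 = -0.8219; z_E = (5.59 − 5.78)/0.94 = -0.2021; E_A = (-0.8219 − (-0.2021))/√2 = -0.4383.
Condition B: z_P = (38.7 − 55.8)/14.6 = -1.1712; z_E = (7.18 − 5.78)/0.94 = 1.4894; E_B = (-1.1712 − 1.4894)/√2 = -1.8813.
E_A − E_B = -0.4383 − (-1.8813) = 1.4430 ≈ 1.44.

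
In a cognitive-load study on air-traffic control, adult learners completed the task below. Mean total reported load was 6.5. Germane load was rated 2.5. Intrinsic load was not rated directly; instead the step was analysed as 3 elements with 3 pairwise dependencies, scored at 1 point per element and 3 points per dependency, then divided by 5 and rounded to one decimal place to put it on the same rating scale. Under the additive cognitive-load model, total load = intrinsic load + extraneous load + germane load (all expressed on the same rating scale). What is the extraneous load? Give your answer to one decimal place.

1.6

Intrinsic (element-interactivity): (3 × 1 + 3 × 3) / 5 = 12 / 5 = 2.4000 → 2.4.
extraneous load = total − intrinsic − germane
             = 6.5 − 2.4 − 2.5 = 1.6.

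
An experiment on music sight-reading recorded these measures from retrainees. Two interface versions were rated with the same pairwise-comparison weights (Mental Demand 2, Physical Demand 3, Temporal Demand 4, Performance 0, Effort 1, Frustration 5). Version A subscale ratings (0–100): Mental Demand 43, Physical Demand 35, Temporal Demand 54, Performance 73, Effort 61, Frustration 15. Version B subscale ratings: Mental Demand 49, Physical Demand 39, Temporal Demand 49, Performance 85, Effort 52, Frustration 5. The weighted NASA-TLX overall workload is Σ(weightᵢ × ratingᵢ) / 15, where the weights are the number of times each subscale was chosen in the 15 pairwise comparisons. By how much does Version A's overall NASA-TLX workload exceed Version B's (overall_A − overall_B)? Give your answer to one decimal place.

3.7

Version A weighted sum = 2·43 + 3·35 + 4·54 + 0·73 + 1·61 + 5·15 = 86 + 105 + 216 + 0 + 61 + 75 = 543; overall_A = 543/15 = 36.2000.
Version B weighted sum = 2·49 + 3·39 + 4·49 + 0·85 + 1·52 + 5·5 = 98 + 117 + 196 + 0 + 52 + 25 = 488; overall_B = 488/15 = 32.5333.
Difference = 36.2000 − 32.5333 = 3.6667 ≈ 3.7.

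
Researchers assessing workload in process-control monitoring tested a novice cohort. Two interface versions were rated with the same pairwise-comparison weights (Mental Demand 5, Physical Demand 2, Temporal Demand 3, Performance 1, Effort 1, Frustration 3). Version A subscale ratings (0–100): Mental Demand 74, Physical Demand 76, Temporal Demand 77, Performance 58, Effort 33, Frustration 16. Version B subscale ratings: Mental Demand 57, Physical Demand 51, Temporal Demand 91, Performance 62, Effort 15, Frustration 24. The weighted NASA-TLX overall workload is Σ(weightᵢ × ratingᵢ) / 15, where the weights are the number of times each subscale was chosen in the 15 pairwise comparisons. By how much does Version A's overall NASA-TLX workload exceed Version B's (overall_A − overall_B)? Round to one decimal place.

5.5

Version A weighted sum = 5·74 + 2·76 + 3·77 + 1·58 + 1·33 + 3·16 = 370 + 152 + 231 + 58 + 33 + 48 = 892; overall_A = 892/15 = 59.4667.
Version B weighted sum = 5·57 + 2·51 + 3·91 + 1·62 + 1·15 + 3·24 = 285 + 102 + 273 + 62 + 15 + 72 = 809; overall_B = 809/15 = 53.9333.
Difference = 59.4667 − 53.9333 = 5.5334 ≈ 5.5.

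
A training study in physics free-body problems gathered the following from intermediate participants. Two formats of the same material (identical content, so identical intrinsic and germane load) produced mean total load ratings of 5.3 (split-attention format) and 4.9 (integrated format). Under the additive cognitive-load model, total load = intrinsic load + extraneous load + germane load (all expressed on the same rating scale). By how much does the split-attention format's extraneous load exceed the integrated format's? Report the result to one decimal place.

0.4

Intrinsic and germane load are equal across formats, so the difference in total load equals the difference in extraneous load.
Extraneous-load difference = 5.3 − 4.9 = 0.4.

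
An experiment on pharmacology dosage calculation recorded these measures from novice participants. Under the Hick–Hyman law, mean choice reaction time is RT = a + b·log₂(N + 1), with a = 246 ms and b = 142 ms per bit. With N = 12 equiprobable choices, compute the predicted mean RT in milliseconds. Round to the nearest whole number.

771

log₂(12 + 1) = log₂(13) = 3.7004.
RT = 246 + 142 × 3.7004 = 246 + 525.4568 = 771.4568 ms.
≈ 771 ms.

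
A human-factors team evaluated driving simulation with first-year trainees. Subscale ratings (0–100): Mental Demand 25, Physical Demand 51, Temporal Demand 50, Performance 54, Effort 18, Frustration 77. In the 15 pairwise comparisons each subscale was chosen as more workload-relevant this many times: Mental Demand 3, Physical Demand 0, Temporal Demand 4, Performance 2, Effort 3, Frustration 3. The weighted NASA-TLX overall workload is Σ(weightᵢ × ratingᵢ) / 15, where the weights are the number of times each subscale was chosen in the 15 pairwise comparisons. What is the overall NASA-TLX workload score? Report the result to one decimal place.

44.5

The tallies are the weights (they sum to 15).
Weighted sum = 3·25 + 0·51 + 4·50 + 2·54 + 3·18 + 3·77
            = 75 + 0 + 200 + 108 + 54 + 231 = 668.
Overall workload = 668 / 15 = 44.5333 ≈ 44.5.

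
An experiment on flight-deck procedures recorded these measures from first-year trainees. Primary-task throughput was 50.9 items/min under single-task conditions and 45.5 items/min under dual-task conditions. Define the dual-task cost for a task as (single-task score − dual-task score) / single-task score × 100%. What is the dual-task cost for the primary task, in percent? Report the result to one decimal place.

10.6

Cost = (50.9 − 45.5) / 50.9 × 100%
     = 5.4000 / 50.9 × 100% = 10.6090%.
≈ 10.6%.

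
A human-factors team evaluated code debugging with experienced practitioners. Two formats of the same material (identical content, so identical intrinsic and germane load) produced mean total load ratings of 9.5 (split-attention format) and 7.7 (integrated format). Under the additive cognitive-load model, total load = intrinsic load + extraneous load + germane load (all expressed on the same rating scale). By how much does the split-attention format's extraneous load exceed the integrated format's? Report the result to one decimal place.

Intrinsic and germane load are equal across formats, so the difference in total load equals the difference in extraneous load.
Extraneous-load difference = 9.5 − 7.7 = 1.8.

1.8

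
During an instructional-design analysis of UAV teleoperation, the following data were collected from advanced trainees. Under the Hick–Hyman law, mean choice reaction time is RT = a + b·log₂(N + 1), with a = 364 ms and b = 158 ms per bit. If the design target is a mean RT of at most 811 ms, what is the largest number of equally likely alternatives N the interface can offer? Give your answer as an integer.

6

Set 364 + 158·log₂(N + 1) ≤ 811.
log₂(N + 1) ≤ (811 − 364) / 158 = 2.8291.
N + 1 ≤ 2^2.8291 = 7.1063.
N ≤ 6.1063, so the largest integer N is 6.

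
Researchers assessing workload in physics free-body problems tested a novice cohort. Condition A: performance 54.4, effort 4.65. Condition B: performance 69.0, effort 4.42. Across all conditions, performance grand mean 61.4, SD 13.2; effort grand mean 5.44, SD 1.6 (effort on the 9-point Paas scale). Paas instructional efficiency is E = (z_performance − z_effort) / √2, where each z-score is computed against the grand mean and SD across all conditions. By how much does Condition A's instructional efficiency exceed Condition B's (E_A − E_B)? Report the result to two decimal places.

Condition A: z_P = (54.4 − 61.4)/13.2 = -0.5303; z_E = (4.65 − 5.44)/1.6 = -0.4938; E_A = (-0.5303 − (-0.4938))/√2 = -0.0258.
Condition B: z_P = (69.0 − 61.4)/13.2 = 0.5758; z_E = (4.42 − 5.44)/1.6 = -0.6375; E_B = (0.5758 − (-0.6375))/√2 = 0.8579.
E_A − E_B = -0.0258 − 0.8579 = -0.8837 ≈ -0.88.

-0.88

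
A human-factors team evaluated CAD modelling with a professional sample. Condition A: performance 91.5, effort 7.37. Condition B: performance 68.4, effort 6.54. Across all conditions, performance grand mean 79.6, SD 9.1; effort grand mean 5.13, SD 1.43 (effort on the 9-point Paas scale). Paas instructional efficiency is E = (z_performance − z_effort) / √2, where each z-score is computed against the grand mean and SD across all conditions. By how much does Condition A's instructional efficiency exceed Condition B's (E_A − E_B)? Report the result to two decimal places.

1.38

Condition A: z_P = (91.5 − 79.6)/9.1 = 1.3077; z_E = (7.37 − 5.13)/1.43 = 1.5664; E_A = (1.3077 − 1.5664)/√2 = -0.1829.
Condition B: z_P = (68.4 − 79.6)/9.1 = -1.2308; z_E = (6.54 − 5.13)/1.43 = 0.9860; E_B = (-1.2308 − 0.9860)/√2 = -1.5675.
E_A − E_B = -0.1829 − (-1.5675) = 1.3846 ≈ 1.38.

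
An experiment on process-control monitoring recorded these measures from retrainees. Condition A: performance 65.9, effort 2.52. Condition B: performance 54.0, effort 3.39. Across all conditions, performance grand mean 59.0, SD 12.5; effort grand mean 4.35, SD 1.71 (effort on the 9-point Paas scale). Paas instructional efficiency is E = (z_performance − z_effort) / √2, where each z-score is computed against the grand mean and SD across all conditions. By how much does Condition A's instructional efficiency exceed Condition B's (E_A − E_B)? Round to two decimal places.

1.03

Condition A: z_P = (65.9 − 59.0)/12.5 = 0.5520; z_E = (2.52 − 4.35)/1.71 = -1.0702; E_A = (0.5520 − (-1.0702))/√2 = 1.1471.
Condition B: z_P = (54.0 − 59.0)/12.5 = -0.4000; z_E = (3.39 − 4.35)/1.71 = -0.5614; E_B = (-0.4000 − (-0.5614))/√2 = 0.1141.
E_A − E_B = 1.1471 − 0.1141 = 1.0330 ≈ 1.03.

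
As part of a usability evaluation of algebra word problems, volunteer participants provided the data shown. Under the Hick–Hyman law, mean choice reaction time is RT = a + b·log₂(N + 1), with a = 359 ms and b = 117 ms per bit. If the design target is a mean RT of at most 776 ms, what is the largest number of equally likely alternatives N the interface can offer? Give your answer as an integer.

Set 359 + 117·log₂(N + 1) ≤ 776.
log₂(N + 1) ≤ (776 − 359) / 117 = 3.5641.
N + 1 ≤ 2^3.5641 = 11.8277.
N ≤ 10.8277, so the largest integer N is 10.

10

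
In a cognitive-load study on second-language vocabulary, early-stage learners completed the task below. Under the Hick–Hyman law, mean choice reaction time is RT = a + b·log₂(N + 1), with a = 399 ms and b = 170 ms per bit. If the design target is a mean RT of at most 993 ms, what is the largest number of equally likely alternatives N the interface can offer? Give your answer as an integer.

10

Set 399 + 170·log₂(N + 1) ≤ 993.
log₂(N + 1) ≤ (993 − 399) / 170 = 3.4941.
N + 1 ≤ 2^3.4941 = 11.2675.
N ≤ 10.2675, so the largest integer N is 10.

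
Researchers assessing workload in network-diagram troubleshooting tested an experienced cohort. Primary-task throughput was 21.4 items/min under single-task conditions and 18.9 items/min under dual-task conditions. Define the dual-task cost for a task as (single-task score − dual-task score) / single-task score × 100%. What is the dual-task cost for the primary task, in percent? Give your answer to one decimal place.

Cost = (21.4 − 18.9) / 21.4 × 100%
     = 2.5000 / 21.4 × 100% = 11.6822%.
≈ 11.7%.

11.7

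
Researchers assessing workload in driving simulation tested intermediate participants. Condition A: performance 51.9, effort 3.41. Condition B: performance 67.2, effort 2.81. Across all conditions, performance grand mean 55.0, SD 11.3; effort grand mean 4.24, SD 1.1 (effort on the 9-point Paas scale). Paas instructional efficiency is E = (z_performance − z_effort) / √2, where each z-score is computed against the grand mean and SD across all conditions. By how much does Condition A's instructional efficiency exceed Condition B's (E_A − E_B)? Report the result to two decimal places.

-1.34

Condition A: z_P = (51.9 − 55.0)/11.3 = -0.2743; z_E = (3.41 − 4.24)/1.1 = -0.7545; E_A = (-0.2743 − (-0.7545))/√2 = 0.3396.
Condition B: z_P = (67.2 − 55.0)/11.3 = 1.0796; z_E = (2.81 − 4.24)/1.1 = -1.3000; E_B = (1.0796 − (-1.3000))/√2 = 1.6826.
E_A − E_B = 0.3396 − 1.6826 = -1.3430 ≈ -1.34.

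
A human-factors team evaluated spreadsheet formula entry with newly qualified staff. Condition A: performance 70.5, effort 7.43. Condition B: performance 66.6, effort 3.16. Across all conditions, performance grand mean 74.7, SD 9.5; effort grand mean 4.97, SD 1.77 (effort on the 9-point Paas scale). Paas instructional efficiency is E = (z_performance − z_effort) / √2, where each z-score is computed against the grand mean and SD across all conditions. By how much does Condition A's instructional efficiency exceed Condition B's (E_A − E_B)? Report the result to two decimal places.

-1.42

Condition A: z_P = (70.5 − 74.7)/9.5 = -0.4421; z_E = (7.43 − 4.97)/1.77 = 1.3898; E_A = (-0.4421 − 1.3898)/√2 = -1.2953.
Condition B: z_P = (66.6 − 74.7)/9.5 = -0.8526; z_E = (3.16 − 4.97)/1.77 = -1.0226; E_B = (-0.8526 − (-1.0226))/√2 = 0.1202.
E_A − E_B = -1.2953 − 0.1202 = -1.4155 ≈ -1.42.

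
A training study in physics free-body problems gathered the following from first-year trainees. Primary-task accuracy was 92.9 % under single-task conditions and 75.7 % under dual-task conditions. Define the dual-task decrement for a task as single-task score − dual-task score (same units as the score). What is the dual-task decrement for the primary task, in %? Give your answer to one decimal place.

17.2

Decrement = 92.9 − 75.7 = 17.2000 % ≈ 17.2 %.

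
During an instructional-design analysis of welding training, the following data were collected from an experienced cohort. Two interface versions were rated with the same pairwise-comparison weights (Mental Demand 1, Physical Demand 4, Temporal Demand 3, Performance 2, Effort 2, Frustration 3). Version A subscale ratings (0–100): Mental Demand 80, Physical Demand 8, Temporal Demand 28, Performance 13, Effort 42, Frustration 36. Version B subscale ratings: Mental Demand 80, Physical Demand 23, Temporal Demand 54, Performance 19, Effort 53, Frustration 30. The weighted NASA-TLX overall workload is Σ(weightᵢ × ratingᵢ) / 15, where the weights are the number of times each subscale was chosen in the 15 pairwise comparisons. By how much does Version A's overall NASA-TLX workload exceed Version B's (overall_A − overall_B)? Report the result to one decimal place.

Version A weighted sum = 1·80 + 4·8 + 3·28 + 2·13 + 2·42 + 3·36 = 80 + 32 + 84 + 26 + 84 + 108 = 414; overall_A = 414/15 = 27.6000.
Version B weighted sum = 1·80 + 4·23 + 3·54 + 2·19 + 2·53 + 3·30 = 80 + 92 + 162 + 38 + 106 + 90 = 568; overall_B = 568/15 = 37.8667.
Difference = 27.6000 − 37.8667 = -10.2667 ≈ -10.3.

-10.3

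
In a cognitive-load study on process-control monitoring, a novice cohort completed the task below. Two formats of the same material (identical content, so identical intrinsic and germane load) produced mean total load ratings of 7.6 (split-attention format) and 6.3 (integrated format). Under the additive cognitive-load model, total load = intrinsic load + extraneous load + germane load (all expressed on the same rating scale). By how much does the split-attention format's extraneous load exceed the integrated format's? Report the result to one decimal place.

Intrinsic and germane load are equal across formats, so the difference in total load equals the difference in extraneous load.
Extraneous-load difference = 7.6 − 6.3 = 1.3.

1.3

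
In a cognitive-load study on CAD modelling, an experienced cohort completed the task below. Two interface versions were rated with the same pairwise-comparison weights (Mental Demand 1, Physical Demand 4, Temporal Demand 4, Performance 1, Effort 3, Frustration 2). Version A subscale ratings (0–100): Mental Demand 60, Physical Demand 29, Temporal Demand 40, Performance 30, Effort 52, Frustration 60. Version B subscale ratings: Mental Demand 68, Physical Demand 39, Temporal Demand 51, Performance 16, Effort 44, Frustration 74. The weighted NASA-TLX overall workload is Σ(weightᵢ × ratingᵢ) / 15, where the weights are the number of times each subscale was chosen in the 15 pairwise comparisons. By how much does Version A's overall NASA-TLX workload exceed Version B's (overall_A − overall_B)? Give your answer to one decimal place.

Version A weighted sum = 1·60 + 4·29 + 4·40 + 1·30 + 3·52 + 2·60 = 60 + 116 + 160 + 30 + 156 + 120 = 642; overall_A = 642/15 = 42.8000.
Version B weighted sum = 1·68 + 4·39 + 4·51 + 1·16 + 3·44 + 2·74 = 68 + 156 + 204 + 16 + 132 + 148 = 724; overall_B = 724/15 = 48.2667.
Difference = 42.8000 − 48.2667 = -5.4667 ≈ -5.5.

-5.5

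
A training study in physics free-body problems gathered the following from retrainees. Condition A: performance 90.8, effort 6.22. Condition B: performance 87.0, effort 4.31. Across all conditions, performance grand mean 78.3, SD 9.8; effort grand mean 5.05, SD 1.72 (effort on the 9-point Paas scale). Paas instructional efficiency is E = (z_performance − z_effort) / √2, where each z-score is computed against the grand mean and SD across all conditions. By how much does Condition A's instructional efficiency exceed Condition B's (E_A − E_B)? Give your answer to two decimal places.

-0.51

Condition A: z_P = (90.8 − 78.3)/9.8 = 1.2755; z_E = (6.22 − 5.05)/1.72 = 0.6802; E_A = (1.2755 − 0.6802)/√2 = 0.4209.
Condition B: z_P = (87.0 − 78.3)/9.8 = 0.8878; z_E = (4.31 − 5.05)/1.72 = -0.4302; E_B = (0.8878 − (-0.4302))/√2 = 0.9320.
E_A − E_B = 0.4209 − 0.9320 = -0.5111 ≈ -0.51.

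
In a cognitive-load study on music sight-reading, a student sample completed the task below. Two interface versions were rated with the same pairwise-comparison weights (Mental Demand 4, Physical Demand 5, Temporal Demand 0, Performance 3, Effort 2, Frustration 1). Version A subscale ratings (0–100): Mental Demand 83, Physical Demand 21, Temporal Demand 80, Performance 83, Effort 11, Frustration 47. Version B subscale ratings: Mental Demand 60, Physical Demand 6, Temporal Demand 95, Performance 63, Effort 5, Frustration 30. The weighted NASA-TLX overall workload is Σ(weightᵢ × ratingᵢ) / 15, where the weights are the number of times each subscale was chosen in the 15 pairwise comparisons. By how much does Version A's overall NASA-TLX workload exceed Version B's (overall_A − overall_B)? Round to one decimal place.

Version A weighted sum = 4·83 + 5·21 + 0·80 + 3·83 + 2·11 + 1·47 = 332 + 105 + 0 + 249 + 22 + 47 = 755; overall_A = 755/15 = 50.3333.
Version B weighted sum = 4·60 + 5·6 + 0·95 + 3·63 + 2·5 + 1·30 = 240 + 30 + 0 + 189 + 10 + 30 = 499; overall_B = 499/15 = 33.2667.
Difference = 50.3333 − 33.2667 = 17.0666 ≈ 17.1.

17.1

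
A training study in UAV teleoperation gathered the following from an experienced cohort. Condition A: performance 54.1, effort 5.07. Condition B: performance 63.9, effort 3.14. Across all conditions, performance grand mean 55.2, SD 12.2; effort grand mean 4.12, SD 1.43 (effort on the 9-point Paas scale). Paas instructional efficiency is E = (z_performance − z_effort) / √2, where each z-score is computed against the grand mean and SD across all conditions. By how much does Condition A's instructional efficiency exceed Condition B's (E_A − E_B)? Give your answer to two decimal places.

-1.52

Condition A: z_P = (54.1 − 55.2)/12.2 = -0.0902; z_E = (5.07 − 4.12)/1.43 = 0.6643; E_A = (-0.0902 − 0.6643)/√2 = -0.5335.
Condition B: z_P = (63.9 − 55.2)/12.2 = 0.7131; z_E = (3.14 − 4.12)/1.43 = -0.6853; E_B = (0.7131 − (-0.6853))/√2 = 0.9888.
E_A − E_B = -0.5335 − 0.9888 = -1.5223 ≈ -1.52.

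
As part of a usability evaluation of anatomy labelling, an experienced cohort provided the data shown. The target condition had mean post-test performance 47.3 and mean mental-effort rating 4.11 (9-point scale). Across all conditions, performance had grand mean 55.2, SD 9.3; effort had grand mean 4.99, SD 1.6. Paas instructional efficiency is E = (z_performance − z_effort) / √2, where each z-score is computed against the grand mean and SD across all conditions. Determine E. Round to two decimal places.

-0.21

z_performance = (47.3 − 55.2) / 9.3 = -7.9000 / 9.3 = -0.8495.
z_effort = (4.11 − 4.99) / 1.6 = -0.8800 / 1.6 = -0.5500.
z_P − z_E = -0.8495 − (-0.5500) = -0.2995.
E = -0.2995 / √2 = -0.2995 / 1.41421 = -0.2118 ≈ -0.21.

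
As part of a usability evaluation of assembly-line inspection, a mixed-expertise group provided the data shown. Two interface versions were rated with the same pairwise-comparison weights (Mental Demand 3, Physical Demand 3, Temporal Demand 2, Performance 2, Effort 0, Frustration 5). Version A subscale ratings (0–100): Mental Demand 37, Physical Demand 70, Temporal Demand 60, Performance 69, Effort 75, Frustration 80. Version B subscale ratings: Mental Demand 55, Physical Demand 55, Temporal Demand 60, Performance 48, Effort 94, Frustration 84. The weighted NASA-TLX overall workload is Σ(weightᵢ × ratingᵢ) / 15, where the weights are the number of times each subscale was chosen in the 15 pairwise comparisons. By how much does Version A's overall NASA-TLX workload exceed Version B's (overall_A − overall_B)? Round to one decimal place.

0.9

Version A weighted sum = 3·37 + 3·70 + 2·60 + 2·69 + 0·75 + 5·80 = 111 + 210 + 120 + 138 + 0 + 400 = 979; overall_A = 979/15 = 65.2667.
Version B weighted sum = 3·55 + 3·55 + 2·60 + 2·48 + 0·94 + 5·84 = 165 + 165 + 120 + 96 + 0 + 420 = 966; overall_B = 966/15 = 64.4000.
Difference = 65.2667 − 64.4000 = 0.8667 ≈ 0.9.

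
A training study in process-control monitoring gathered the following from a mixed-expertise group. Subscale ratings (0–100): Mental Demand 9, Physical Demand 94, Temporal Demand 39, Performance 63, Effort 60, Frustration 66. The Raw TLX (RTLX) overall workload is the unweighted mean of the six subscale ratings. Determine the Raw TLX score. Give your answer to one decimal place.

55.2

Sum of ratings = 9 + 94 + 39 + 63 + 60 + 66 = 331.
RTLX = 331 / 6 = 55.1667 ≈ 55.2.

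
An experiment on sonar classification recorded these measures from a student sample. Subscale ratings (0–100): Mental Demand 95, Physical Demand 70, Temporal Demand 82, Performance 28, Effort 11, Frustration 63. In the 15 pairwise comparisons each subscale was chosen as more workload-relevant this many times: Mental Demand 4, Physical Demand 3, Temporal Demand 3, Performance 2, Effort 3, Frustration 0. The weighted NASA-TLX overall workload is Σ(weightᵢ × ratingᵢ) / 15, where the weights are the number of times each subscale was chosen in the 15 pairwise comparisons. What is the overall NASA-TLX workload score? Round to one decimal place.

61.7

The tallies are the weights (they sum to 15).
Weighted sum = 4·95 + 3·70 + 3·82 + 2·28 + 3·11 + 0·63
            = 380 + 210 + 246 + 56 + 33 + 0 = 925.
Overall workload = 925 / 15 = 61.6667 ≈ 61.7.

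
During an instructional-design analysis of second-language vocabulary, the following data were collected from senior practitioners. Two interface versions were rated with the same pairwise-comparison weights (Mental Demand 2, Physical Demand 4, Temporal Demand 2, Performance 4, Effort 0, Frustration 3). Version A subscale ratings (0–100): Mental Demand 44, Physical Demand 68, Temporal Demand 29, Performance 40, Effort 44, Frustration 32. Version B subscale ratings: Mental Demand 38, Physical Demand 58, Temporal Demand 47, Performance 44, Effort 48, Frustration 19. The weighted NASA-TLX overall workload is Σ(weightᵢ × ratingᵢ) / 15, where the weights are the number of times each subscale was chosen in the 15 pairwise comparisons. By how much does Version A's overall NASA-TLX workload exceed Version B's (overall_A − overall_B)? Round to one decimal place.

Version A weighted sum = 2·44 + 4·68 + 2·29 + 4·40 + 0·44 + 3·32 = 88 + 272 + 58 + 160 + 0 + 96 = 674; overall_A = 674/15 = 44.9333.
Version B weighted sum = 2·38 + 4·58 + 2·47 + 4·44 + 0·48 + 3·19 = 76 + 232 + 94 + 176 + 0 + 57 = 635; overall_B = 635/15 = 42.3333.
Difference = 44.9333 − 42.3333 = 2.6000 ≈ 2.6.

2.6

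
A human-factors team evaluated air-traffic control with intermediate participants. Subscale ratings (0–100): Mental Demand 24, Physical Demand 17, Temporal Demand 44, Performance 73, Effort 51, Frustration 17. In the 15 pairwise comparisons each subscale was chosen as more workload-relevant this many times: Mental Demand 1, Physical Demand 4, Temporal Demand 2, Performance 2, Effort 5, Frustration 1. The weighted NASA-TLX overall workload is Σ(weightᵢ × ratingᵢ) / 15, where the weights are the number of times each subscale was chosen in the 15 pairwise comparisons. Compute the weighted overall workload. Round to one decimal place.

The tallies are the weights (they sum to 15).
Weighted sum = 1·24 + 4·17 + 2·44 + 2·73 + 5·51 + 1·17
            = 24 + 68 + 88 + 146 + 255 + 17 = 598.
Overall workload = 598 / 15 = 39.8667 ≈ 39.9.

39.9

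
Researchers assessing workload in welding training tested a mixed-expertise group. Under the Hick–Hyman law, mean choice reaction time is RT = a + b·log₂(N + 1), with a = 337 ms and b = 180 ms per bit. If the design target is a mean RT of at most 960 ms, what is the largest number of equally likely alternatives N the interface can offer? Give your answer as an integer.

Set 337 + 180·log₂(N + 1) ≤ 960.
log₂(N + 1) ≤ (960 − 337) / 180 = 3.4611.
N + 1 ≤ 2^3.4611 = 11.0127.
N ≤ 10.0127, so the largest integer N is 10.

10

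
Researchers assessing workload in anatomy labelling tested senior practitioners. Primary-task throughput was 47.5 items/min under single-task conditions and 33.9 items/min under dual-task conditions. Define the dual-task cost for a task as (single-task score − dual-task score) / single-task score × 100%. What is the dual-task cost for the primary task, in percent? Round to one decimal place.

Cost = (47.5 − 33.9) / 47.5 × 100%
     = 13.6000 / 47.5 × 100% = 28.6316%.
≈ 28.6%.

28.6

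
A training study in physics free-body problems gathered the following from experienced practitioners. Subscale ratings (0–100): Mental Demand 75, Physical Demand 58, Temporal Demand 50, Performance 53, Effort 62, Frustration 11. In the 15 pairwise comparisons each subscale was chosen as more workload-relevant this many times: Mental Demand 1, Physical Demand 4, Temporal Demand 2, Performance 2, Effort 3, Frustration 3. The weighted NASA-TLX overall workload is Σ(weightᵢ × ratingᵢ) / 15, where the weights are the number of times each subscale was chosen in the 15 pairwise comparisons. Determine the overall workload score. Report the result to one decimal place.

The tallies are the weights (they sum to 15).
Weighted sum = 1·75 + 4·58 + 2·50 + 2·53 + 3·62 + 3·11
            = 75 + 232 + 100 + 106 + 186 + 33 = 732.
Overall workload = 732 / 15 = 48.8000 ≈ 48.8.

48.8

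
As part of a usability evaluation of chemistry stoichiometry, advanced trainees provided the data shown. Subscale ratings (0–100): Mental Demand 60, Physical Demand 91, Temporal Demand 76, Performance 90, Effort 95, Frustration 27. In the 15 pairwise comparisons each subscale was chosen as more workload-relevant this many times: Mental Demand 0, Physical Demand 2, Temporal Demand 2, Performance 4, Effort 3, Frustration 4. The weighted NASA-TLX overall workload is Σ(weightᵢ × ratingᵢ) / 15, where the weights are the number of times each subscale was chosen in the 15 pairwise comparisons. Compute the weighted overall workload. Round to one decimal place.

72.5

The tallies are the weights (they sum to 15).
Weighted sum = 0·60 + 2·91 + 2·76 + 4·90 + 3·95 + 4·27
            = 0 + 182 + 152 + 360 + 285 + 108 = 1087.
Overall workload = 1087 / 15 = 72.4667 ≈ 72.5.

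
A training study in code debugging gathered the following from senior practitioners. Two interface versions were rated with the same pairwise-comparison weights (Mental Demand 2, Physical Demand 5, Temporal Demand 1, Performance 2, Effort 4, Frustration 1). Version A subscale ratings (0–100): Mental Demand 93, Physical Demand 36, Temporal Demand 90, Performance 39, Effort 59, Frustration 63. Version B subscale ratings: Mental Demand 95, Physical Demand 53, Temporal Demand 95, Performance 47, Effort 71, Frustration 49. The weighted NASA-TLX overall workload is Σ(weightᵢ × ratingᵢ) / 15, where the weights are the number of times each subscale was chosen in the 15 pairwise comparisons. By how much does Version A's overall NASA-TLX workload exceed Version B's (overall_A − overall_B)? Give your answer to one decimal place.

Version A weighted sum = 2·93 + 5·36 + 1·90 + 2·39 + 4·59 + 1·63 = 186 + 180 + 90 + 78 + 236 + 63 = 833; overall_A = 833/15 = 55.5333.
Version B weighted sum = 2·95 + 5·53 + 1·95 + 2·47 + 4·71 + 1·49 = 190 + 265 + 95 + 94 + 284 + 49 = 977; overall_B = 977/15 = 65.1333.
Difference = 55.5333 − 65.1333 = -9.6000 ≈ -9.6.

-9.6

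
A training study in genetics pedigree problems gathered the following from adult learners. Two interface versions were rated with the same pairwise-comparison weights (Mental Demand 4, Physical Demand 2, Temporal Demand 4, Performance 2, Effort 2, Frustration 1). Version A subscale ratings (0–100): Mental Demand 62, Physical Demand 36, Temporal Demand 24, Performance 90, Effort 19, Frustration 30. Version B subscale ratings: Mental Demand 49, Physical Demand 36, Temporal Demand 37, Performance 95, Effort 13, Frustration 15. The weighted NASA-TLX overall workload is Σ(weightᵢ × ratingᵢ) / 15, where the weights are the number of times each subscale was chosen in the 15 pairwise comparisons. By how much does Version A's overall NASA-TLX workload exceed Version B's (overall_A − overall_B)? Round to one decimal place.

1.1

Version A weighted sum = 4·62 + 2·36 + 4·24 + 2·90 + 2·19 + 1·30 = 248 + 72 + 96 + 180 + 38 + 30 = 664; overall_A = 664/15 = 44.2667.
Version B weighted sum = 4·49 + 2·36 + 4·37 + 2·95 + 2·13 + 1·15 = 196 + 72 + 148 + 190 + 26 + 15 = 647; overall_B = 647/15 = 43.1333.
Difference = 44.2667 − 43.1333 = 1.1334 ≈ 1.1.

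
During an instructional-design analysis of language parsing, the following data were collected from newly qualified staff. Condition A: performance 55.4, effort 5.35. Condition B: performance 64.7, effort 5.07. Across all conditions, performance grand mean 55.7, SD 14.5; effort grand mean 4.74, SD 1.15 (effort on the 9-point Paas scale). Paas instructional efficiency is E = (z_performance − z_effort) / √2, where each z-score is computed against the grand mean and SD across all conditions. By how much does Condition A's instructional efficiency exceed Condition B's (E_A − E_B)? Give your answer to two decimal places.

Condition A: z_P = (55.4 − 55.7)/14.5 = -0.0207; z_E = (5.35 − 4.74)/1.15 = 0.5304; E_A = (-0.0207 − 0.5304)/√2 = -0.3897.
Condition B: z_P = (64.7 − 55.7)/14.5 = 0.6207; z_E = (5.07 − 4.74)/1.15 = 0.2870; E_B = (0.6207 − 0.2870)/√2 = 0.2360.
E_A − E_B = -0.3897 − 0.2360 = -0.6257 ≈ -0.63.

-0.63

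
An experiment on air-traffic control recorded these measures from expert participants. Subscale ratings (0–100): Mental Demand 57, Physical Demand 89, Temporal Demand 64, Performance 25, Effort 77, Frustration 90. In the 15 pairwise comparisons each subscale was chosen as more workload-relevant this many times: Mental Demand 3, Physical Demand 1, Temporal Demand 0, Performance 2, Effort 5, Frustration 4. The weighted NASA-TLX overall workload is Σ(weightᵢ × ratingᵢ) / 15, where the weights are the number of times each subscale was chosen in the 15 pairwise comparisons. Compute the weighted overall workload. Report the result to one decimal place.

The tallies are the weights (they sum to 15).
Weighted sum = 3·57 + 1·89 + 0·64 + 2·25 + 5·77 + 4·90
            = 171 + 89 + 0 + 50 + 385 + 360 = 1055.
Overall workload = 1055 / 15 = 70.3333 ≈ 70.3.

70.3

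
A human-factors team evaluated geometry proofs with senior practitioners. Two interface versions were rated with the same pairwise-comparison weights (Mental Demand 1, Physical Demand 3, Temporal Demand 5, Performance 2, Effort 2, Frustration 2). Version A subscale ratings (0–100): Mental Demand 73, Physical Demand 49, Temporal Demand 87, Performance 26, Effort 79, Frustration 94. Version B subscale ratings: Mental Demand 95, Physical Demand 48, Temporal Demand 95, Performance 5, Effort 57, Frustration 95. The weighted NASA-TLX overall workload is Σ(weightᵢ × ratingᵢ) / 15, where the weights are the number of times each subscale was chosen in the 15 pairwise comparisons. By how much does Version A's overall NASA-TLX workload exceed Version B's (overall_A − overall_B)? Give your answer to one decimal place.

Version A weighted sum = 1·73 + 3·49 + 5·87 + 2·26 + 2·79 + 2·94 = 73 + 147 + 435 + 52 + 158 + 188 = 1053; overall_A = 1053/15 = 70.2000.
Version B weighted sum = 1·95 + 3·48 + 5·95 + 2·5 + 2·57 + 2·95 = 95 + 144 + 475 + 10 + 114 + 190 = 1028; overall_B = 1028/15 = 68.5333.
Difference = 70.2000 − 68.5333 = 1.6667 ≈ 1.7.

1.7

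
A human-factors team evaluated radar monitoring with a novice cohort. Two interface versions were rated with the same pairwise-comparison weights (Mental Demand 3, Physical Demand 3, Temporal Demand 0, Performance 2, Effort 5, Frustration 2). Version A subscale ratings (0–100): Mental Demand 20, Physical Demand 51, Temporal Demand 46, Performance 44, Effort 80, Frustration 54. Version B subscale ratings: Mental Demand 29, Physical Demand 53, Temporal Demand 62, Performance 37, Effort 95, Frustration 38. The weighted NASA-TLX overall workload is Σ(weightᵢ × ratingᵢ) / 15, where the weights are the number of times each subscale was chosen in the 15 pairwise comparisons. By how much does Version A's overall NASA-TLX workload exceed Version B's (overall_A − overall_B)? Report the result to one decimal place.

-4.1

Version A weighted sum = 3·20 + 3·51 + 0·46 + 2·44 + 5·80 + 2·54 = 60 + 153 + 0 + 88 + 400 + 108 = 809; overall_A = 809/15 = 53.9333.
Version B weighted sum = 3·29 + 3·53 + 0·62 + 2·37 + 5·95 + 2·38 = 87 + 159 + 0 + 74 + 475 + 76 = 871; overall_B = 871/15 = 58.0667.
Difference = 53.9333 − 58.0667 = -4.1334 ≈ -4.1.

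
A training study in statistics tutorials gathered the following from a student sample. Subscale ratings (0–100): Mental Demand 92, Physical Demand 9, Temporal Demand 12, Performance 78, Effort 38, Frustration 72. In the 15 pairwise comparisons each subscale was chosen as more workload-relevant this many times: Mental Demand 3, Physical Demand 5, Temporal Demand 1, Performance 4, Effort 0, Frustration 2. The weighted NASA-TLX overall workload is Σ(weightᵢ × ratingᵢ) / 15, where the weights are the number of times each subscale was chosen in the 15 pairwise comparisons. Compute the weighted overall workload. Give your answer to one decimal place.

The tallies are the weights (they sum to 15).
Weighted sum = 3·92 + 5·9 + 1·12 + 4·78 + 0·38 + 2·72
            = 276 + 45 + 12 + 312 + 0 + 144 = 789.
Overall workload = 789 / 15 = 52.6000 ≈ 52.6.

52.6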